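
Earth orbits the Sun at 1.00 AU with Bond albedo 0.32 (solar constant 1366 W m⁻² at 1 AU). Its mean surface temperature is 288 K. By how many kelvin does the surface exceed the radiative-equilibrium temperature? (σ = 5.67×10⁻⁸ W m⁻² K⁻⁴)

S = 1366/1.00² = 1366 W m⁻².
T_eq = [S(1−A)/(4σ)]^(1/4) = [1366×0.68/(4×5.67×10⁻⁸)]^(1/4) = 253.0 K.
ΔT = T_surf − T_eq = 288 − 253.0.

ΔT ≈ 35.0 K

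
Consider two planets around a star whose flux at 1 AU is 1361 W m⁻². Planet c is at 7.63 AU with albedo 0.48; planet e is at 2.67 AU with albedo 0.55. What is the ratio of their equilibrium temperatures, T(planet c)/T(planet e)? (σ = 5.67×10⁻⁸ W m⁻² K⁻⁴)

T_eq = [S₀(1−A)/(4σd²)]^(1/4), so T ∝ (1−A)^(1/4) / √d.
T₁ = [1361×0.52/(4×5.67×10⁻⁸×7.63²)]^(1/4) = 85.56 K.
T₂ = [1361×0.45/(4×5.67×10⁻⁸×2.67²)]^(1/4) = 139.51 K.

T₁/T₂ ≈ 0.613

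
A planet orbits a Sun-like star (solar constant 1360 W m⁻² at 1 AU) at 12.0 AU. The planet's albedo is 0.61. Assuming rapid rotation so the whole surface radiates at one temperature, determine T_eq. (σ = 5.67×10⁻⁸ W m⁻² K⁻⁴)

T_eq ≈ 63.5 K

Flux at 12.0 AU: S = 1360/12.0² = 9.44 W m⁻².
Energy balance: absorbed = emitted ⇒ πR²·S(1−A) = 4πR²·σT_eq⁴, so T_eq⁴ = S(1−A)/(4σ).
T_eq = [9.44 × 0.39 / (4 × 5.67×10⁻⁸)]^(1/4) = (1.62×10⁷)^(1/4) = 63.5 K.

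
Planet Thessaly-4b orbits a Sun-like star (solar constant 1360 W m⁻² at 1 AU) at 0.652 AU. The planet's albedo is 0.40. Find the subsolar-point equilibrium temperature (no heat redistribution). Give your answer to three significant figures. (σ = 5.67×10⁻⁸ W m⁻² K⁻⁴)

Flux at 0.652 AU: S = 1360/0.652² = 3200 W m⁻².
At the subsolar point the surface absorbs S(1−A) and emits σT⁴ per unit area — no factor of 4, since only the local patch is in balance.
T = [3200 × 0.60 / 5.67×10⁻⁸]^(1/4) = (3.39×10¹⁰)^(1/4) = 429 K.

T_ss ≈ 429 K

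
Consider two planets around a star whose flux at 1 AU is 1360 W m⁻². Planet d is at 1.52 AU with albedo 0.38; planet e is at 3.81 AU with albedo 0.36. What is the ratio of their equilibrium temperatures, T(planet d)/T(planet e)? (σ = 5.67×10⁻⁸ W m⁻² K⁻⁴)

T_eq = [S₀(1−A)/(4σd²)]^(1/4), so T ∝ (1−A)^(1/4) / √d.
T₁ = [1360×0.62/(4×5.67×10⁻⁸×1.52²)]^(1/4) = 200.29 K.
T₂ = [1360×0.64/(4×5.67×10⁻⁸×3.81²)]^(1/4) = 127.51 K.

T₁/T₂ ≈ 1.571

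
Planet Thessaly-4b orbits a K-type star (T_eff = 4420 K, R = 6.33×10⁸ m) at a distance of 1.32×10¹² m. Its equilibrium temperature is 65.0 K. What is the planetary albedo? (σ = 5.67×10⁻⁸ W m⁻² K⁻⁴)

A ≈ 0.19

L = 4πR_⋆²σT_⋆⁴ = 4π(6.33×10⁸)² × 5.67×10⁻⁸ × (4420)⁴ = 1.09×10²⁶ W.
S = L/(4πd²) = 4.98 W m⁻².
From T_eq⁴ = S(1−A)/(4σ): 1−A = 4σT_eq⁴/S.
1−A = 4 × 5.67×10⁻⁸ × (65.0)⁴ / 4.98 = 0.814.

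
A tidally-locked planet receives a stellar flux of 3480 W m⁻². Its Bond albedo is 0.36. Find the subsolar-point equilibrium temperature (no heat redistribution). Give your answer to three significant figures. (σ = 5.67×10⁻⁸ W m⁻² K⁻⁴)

T_ss ≈ 445 K

At the subsolar point the surface absorbs S(1−A) and emits σT⁴ per unit area — no factor of 4, since only the local patch is in balance.
T = [3480 × 0.64 / 5.67×10⁻⁸]^(1/4) = (3.93×10¹⁰)^(1/4) = 445 K.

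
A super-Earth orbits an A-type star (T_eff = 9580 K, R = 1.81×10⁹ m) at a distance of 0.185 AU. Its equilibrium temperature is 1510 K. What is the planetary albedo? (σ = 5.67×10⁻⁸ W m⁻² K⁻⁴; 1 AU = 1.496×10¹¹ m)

d = 0.185 AU = 2.77×10¹⁰ m.
L = 4πR_⋆²σT_⋆⁴ = 4π(1.81×10⁹)² × 5.67×10⁻⁸ × (9580)⁴ = 1.97×10²⁸ W.
S = L/(4πd²) = 2.04×10⁶ W m⁻².
From T_eq⁴ = S(1−A)/(4σ): 1−A = 4σT_eq⁴/S.
1−A = 4 × 5.67×10⁻⁸ × (1510)⁴ / 2.04×10⁶ = 0.577.

A ≈ 0.42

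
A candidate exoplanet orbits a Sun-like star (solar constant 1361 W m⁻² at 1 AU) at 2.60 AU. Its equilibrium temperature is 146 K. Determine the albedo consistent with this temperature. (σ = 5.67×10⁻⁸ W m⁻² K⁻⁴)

A ≈ 0.49

Flux at 2.60 AU: S = 1361/2.60² = 201 W m⁻².
From T_eq⁴ = S(1−A)/(4σ): 1−A = 4σT_eq⁴/S.
1−A = 4 × 5.67×10⁻⁸ × (146)⁴ / 201 = 0.512.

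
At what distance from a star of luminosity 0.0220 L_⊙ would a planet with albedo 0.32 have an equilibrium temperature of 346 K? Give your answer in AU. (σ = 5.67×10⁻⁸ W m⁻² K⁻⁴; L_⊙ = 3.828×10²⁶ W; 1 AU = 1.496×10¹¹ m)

d ≈ 0.0791 AU

L = 0.0220 × 3.828×10²⁶ = 8.42×10²⁴ W.
From T_eq⁴ = L(1−A)/(16πσd²): d = √[L(1−A)/(16πσT_eq⁴)].
d = √[8.42×10²⁴ × 0.68 / (16π × 5.67×10⁻⁸ × (346)⁴)] = 1.18×10¹⁰ m = 0.0791 AU.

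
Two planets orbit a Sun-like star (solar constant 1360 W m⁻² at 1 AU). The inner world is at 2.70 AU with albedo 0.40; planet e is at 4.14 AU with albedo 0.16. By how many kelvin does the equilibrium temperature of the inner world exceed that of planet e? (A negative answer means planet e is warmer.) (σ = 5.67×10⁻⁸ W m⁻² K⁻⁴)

ΔT ≈ 18.1 K

T_eq = [S₀(1−A)/(4σd²)]^(1/4), so T ∝ (1−A)^(1/4) / √d.
T₁ = [1360×0.60/(4×5.67×10⁻⁸×2.70²)]^(1/4) = 149.05 K.
T₂ = [1360×0.84/(4×5.67×10⁻⁸×4.14²)]^(1/4) = 130.93 K.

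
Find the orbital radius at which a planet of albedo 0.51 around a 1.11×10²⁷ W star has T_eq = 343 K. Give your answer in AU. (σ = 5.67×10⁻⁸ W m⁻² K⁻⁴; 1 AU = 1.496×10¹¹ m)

d ≈ 0.785 AU

From T_eq⁴ = L(1−A)/(16πσd²): d = √[L(1−A)/(16πσT_eq⁴)].
d = √[1.11×10²⁷ × 0.49 / (16π × 5.67×10⁻⁸ × (343)⁴)] = 1.17×10¹¹ m = 0.785 AU.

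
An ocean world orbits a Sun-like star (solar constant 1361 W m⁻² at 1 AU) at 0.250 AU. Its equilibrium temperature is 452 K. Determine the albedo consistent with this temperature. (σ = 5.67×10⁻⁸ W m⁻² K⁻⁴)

A ≈ 0.57

Flux at 0.250 AU: S = 1361/0.250² = 2.18×10⁴ W m⁻².
From T_eq⁴ = S(1−A)/(4σ): 1−A = 4σT_eq⁴/S.
1−A = 4 × 5.67×10⁻⁸ × (452)⁴ / 2.18×10⁴ = 0.435.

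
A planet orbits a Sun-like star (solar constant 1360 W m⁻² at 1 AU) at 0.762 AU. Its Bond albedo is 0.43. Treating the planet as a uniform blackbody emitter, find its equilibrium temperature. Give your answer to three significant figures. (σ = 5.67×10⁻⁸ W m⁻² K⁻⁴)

Flux at 0.762 AU: S = 1360/0.762² = 2340 W m⁻².
Energy balance: absorbed = emitted ⇒ πR²·S(1−A) = 4πR²·σT_eq⁴, so T_eq⁴ = S(1−A)/(4σ).
T_eq = [2340 × 0.57 / (4 × 5.67×10⁻⁸)]^(1/4) = (5.89×10⁹)^(1/4) = 277 K.

T_eq ≈ 277 K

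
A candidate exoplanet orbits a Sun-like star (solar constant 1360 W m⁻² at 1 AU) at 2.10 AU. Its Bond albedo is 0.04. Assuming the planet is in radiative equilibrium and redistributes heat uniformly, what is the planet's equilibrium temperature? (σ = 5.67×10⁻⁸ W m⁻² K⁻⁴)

T_eq ≈ 190 K

Flux at 2.10 AU: S = 1360/2.10² = 308 W m⁻².
Energy balance: absorbed = emitted ⇒ πR²·S(1−A) = 4πR²·σT_eq⁴, so T_eq⁴ = S(1−A)/(4σ).
T_eq = [308 × 0.96 / (4 × 5.67×10⁻⁸)]^(1/4) = (1.31×10⁹)^(1/4) = 190 K.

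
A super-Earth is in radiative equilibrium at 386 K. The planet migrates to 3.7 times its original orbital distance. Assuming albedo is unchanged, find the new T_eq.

T_eq ≈ 201 K

T_eq ∝ L^(1/4) · d^(−1/2).
T′ = 386 / 3.7^(1/2) = 201 K.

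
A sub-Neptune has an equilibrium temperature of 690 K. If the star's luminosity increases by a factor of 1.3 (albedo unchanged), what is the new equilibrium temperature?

T_eq ≈ 737 K

T_eq ∝ L^(1/4) · d^(−1/2).
T′ = 690 × 1.3^(1/4) = 737 K.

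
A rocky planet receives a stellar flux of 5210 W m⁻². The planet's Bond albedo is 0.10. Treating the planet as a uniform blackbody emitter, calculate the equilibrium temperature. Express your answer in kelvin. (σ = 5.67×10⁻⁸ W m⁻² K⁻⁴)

Energy balance: absorbed = emitted ⇒ πR²·S(1−A) = 4πR²·σT_eq⁴, so T_eq⁴ = S(1−A)/(4σ).
T_eq = [5210 × 0.90 / (4 × 5.67×10⁻⁸)]^(1/4) = (2.07×10¹⁰)^(1/4) = 379 K.

T_eq ≈ 379 K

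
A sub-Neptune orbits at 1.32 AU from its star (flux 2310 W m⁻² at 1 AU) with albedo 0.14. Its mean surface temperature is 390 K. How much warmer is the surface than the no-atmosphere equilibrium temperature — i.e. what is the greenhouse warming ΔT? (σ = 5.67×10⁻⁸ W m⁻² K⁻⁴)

ΔT ≈ 123.7 K

S = 2310/1.32² = 1326 W m⁻².
T_eq = [S(1−A)/(4σ)]^(1/4) = [1326×0.86/(4×5.67×10⁻⁸)]^(1/4) = 266.3 K.
ΔT = T_surf − T_eq = 390 − 266.3.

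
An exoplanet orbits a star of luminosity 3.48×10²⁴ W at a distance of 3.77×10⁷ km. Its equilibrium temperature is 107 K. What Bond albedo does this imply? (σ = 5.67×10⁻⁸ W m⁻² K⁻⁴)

d = 3.77×10⁷ km = 3.77×10¹⁰ m.
Flux: S = L/(4πd²) = 3.48×10²⁴/(4π×(3.77×10¹⁰)²) = 195 W m⁻².
From T_eq⁴ = S(1−A)/(4σ): 1−A = 4σT_eq⁴/S.
1−A = 4 × 5.67×10⁻⁸ × (107)⁴ / 195 = 0.153.

A ≈ 0.85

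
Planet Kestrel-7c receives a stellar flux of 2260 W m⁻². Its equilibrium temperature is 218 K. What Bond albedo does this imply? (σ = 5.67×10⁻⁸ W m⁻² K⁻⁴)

From T_eq⁴ = S(1−A)/(4σ): 1−A = 4σT_eq⁴/S.
1−A = 4 × 5.67×10⁻⁸ × (218)⁴ / 2260 = 0.227.

A ≈ 0.77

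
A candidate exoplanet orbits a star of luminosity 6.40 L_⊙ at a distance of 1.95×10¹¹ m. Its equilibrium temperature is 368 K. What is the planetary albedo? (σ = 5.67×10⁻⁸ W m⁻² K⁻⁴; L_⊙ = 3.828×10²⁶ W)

L = 6.40 × 3.828×10²⁶ = 2.45×10²⁷ W.
Flux: S = L/(4πd²) = 2.45×10²⁷/(4π×(1.95×10¹¹)²) = 5130 W m⁻².
From T_eq⁴ = S(1−A)/(4σ): 1−A = 4σT_eq⁴/S.
1−A = 4 × 5.67×10⁻⁸ × (368)⁴ / 5130 = 0.811.

A ≈ 0.19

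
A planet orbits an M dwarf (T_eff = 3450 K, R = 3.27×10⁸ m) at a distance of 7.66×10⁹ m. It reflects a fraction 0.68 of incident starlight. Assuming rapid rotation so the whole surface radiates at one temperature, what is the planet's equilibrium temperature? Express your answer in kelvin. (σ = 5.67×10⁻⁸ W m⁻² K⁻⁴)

T_eq ≈ 379 K

L = 4πR_⋆²σT_⋆⁴ = 4π(3.27×10⁸)² × 5.67×10⁻⁸ × (3450)⁴ = 1.08×10²⁵ W.
S = L/(4πd²) = 1.46×10⁴ W m⁻².
Energy balance: absorbed = emitted ⇒ πR²·S(1−A) = 4πR²·σT_eq⁴, so T_eq⁴ = S(1−A)/(4σ).
T_eq = [1.46×10⁴ × 0.32 / (4 × 5.67×10⁻⁸)]^(1/4) = (2.07×10¹⁰)^(1/4) = 379 K.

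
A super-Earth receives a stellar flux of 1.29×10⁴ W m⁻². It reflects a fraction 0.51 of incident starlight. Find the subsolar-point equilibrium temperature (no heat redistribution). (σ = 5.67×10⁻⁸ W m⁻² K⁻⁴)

T_ss ≈ 578 K

At the subsolar point the surface absorbs S(1−A) and emits σT⁴ per unit area — no factor of 4, since only the local patch is in balance.
T = [1.29×10⁴ × 0.49 / 5.67×10⁻⁸]^(1/4) = (1.11×10¹¹)^(1/4) = 578 K.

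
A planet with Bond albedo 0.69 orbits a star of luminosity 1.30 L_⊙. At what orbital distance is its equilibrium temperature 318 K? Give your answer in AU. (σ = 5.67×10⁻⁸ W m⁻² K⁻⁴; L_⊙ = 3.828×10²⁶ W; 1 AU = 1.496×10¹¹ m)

L = 1.30 × 3.828×10²⁶ = 4.98×10²⁶ W.
From T_eq⁴ = L(1−A)/(16πσd²): d = √[L(1−A)/(16πσT_eq⁴)].
d = √[4.98×10²⁶ × 0.31 / (16π × 5.67×10⁻⁸ × (318)⁴)] = 7.28×10¹⁰ m = 0.486 AU.

d ≈ 0.486 AU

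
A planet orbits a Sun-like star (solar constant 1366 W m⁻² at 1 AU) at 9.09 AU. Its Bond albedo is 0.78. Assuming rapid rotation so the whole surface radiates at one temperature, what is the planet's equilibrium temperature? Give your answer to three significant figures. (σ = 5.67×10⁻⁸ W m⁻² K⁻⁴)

T_eq ≈ 63.3 K

Flux at 9.09 AU: S = 1366/9.09² = 16.5 W m⁻².
Energy balance: absorbed = emitted ⇒ πR²·S(1−A) = 4πR²·σT_eq⁴, so T_eq⁴ = S(1−A)/(4σ).
T_eq = [16.5 × 0.22 / (4 × 5.67×10⁻⁸)]^(1/4) = (1.60×10⁷)^(1/4) = 63.3 K.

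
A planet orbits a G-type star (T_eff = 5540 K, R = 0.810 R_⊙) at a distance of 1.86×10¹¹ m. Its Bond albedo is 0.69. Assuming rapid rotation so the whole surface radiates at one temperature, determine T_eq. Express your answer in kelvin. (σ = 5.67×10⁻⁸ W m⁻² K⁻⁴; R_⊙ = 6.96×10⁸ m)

R_⋆ = 0.810 × 6.96×10⁸ = 5.64×10⁸ m.
L = 4πR_⋆²σT_⋆⁴ = 4π(5.64×10⁸)² × 5.67×10⁻⁸ × (5540)⁴ = 2.13×10²⁶ W.
S = L/(4πd²) = 491 W m⁻².
Energy balance: absorbed = emitted ⇒ πR²·S(1−A) = 4πR²·σT_eq⁴, so T_eq⁴ = S(1−A)/(4σ).
T_eq = [491 × 0.31 / (4 × 5.67×10⁻⁸)]^(1/4) = (6.71×10⁸)^(1/4) = 161 K.

T_eq ≈ 161 K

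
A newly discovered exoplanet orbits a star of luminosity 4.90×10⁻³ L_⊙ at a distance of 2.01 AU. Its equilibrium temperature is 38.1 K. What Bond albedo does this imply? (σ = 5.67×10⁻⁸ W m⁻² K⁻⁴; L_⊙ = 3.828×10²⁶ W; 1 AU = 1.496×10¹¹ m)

d = 2.01 AU = 3.01×10¹¹ m.
L = 4.90×10⁻³ × 3.828×10²⁶ = 1.88×10²⁴ W.
Flux: S = L/(4πd²) = 1.88×10²⁴/(4π×(3.01×10¹¹)²) = 1.65 W m⁻².
From T_eq⁴ = S(1−A)/(4σ): 1−A = 4σT_eq⁴/S.
1−A = 4 × 5.67×10⁻⁸ × (38.1)⁴ / 1.65 = 0.289.

A ≈ 0.71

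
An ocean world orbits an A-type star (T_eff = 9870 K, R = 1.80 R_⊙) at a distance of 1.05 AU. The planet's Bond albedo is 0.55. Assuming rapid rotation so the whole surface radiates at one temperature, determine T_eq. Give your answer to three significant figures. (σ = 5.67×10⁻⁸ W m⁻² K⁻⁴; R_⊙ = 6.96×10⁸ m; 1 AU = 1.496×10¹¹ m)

R_⋆ = 1.80 × 6.96×10⁸ = 1.25×10⁹ m.
d = 1.05 AU = 1.57×10¹¹ m.
L = 4πR_⋆²σT_⋆⁴ = 4π(1.25×10⁹)² × 5.67×10⁻⁸ × (9870)⁴ = 1.06×10²⁸ W.
S = L/(4πd²) = 3.42×10⁴ W m⁻².
Energy balance: absorbed = emitted ⇒ πR²·S(1−A) = 4πR²·σT_eq⁴, so T_eq⁴ = S(1−A)/(4σ).
T_eq = [3.42×10⁴ × 0.45 / (4 × 5.67×10⁻⁸)]^(1/4) = (6.79×10¹⁰)^(1/4) = 510 K.

T_eq ≈ 510 K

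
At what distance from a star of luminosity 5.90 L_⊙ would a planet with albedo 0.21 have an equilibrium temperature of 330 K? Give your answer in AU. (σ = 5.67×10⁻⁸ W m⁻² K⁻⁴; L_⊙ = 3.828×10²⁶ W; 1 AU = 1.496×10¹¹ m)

L = 5.90 × 3.828×10²⁶ = 2.26×10²⁷ W.
From T_eq⁴ = L(1−A)/(16πσd²): d = √[L(1−A)/(16πσT_eq⁴)].
d = √[2.26×10²⁷ × 0.79 / (16π × 5.67×10⁻⁸ × (330)⁴)] = 2.30×10¹¹ m = 1.54 AU.

d ≈ 1.54 AU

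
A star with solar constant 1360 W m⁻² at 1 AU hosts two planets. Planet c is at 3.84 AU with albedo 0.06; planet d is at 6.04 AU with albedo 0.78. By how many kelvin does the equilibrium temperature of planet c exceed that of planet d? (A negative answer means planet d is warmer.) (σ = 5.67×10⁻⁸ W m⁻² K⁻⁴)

T_eq = [S₀(1−A)/(4σd²)]^(1/4), so T ∝ (1−A)^(1/4) / √d.
T₁ = [1360×0.94/(4×5.67×10⁻⁸×3.84²)]^(1/4) = 139.83 K.
T₂ = [1360×0.22/(4×5.67×10⁻⁸×6.04²)]^(1/4) = 77.55 K.

ΔT ≈ 62.3 K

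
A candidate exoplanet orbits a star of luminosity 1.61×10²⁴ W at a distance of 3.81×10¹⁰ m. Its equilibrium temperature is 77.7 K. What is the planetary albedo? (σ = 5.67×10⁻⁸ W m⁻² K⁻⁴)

A ≈ 0.91

Flux: S = L/(4πd²) = 1.61×10²⁴/(4π×(3.81×10¹⁰)²) = 88.3 W m⁻².
From T_eq⁴ = S(1−A)/(4σ): 1−A = 4σT_eq⁴/S.
1−A = 4 × 5.67×10⁻⁸ × (77.7)⁴ / 88.3 = 0.094.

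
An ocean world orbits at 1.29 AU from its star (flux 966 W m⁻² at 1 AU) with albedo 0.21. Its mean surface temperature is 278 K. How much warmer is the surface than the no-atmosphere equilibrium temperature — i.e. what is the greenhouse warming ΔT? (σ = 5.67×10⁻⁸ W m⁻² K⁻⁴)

ΔT ≈ 65.9 K

S = 966/1.29² = 580.5 W m⁻².
T_eq = [S(1−A)/(4σ)]^(1/4) = [580.5×0.79/(4×5.67×10⁻⁸)]^(1/4) = 212.1 K.
ΔT = T_surf − T_eq = 278 − 212.1.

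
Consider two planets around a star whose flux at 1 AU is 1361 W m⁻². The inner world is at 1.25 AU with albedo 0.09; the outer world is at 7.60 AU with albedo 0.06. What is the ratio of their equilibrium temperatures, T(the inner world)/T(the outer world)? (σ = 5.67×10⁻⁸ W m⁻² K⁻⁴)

T₁/T₂ ≈ 2.446

T_eq = [S₀(1−A)/(4σd²)]^(1/4), so T ∝ (1−A)^(1/4) / √d.
T₁ = [1361×0.91/(4×5.67×10⁻⁸×1.25²)]^(1/4) = 243.14 K.
T₂ = [1361×0.94/(4×5.67×10⁻⁸×7.60²)]^(1/4) = 99.41 K.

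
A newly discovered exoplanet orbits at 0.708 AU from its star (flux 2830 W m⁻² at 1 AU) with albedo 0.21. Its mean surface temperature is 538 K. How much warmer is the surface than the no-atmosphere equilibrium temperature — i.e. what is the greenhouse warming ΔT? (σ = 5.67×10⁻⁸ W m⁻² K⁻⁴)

ΔT ≈ 163.5 K

S = 2830/0.708² = 5646 W m⁻².
T_eq = [S(1−A)/(4σ)]^(1/4) = [5646×0.79/(4×5.67×10⁻⁸)]^(1/4) = 374.5 K.
ΔT = T_surf − T_eq = 538 − 374.5.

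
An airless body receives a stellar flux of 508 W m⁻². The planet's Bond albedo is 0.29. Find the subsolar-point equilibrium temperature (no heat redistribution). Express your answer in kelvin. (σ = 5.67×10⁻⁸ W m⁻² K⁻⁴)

At the subsolar point the surface absorbs S(1−A) and emits σT⁴ per unit area — no factor of 4, since only the local patch is in balance.
T = [508 × 0.71 / 5.67×10⁻⁸]^(1/4) = (6.36×10⁹)^(1/4) = 282 K.

T_ss ≈ 282 K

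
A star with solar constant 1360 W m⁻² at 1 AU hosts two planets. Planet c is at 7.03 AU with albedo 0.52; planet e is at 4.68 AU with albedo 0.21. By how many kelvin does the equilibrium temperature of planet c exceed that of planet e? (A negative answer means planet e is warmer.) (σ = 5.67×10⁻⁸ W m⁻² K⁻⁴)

T_eq = [S₀(1−A)/(4σd²)]^(1/4), so T ∝ (1−A)^(1/4) / √d.
T₁ = [1360×0.48/(4×5.67×10⁻⁸×7.03²)]^(1/4) = 87.36 K.
T₂ = [1360×0.79/(4×5.67×10⁻⁸×4.68²)]^(1/4) = 121.27 K.

ΔT ≈ -33.9 K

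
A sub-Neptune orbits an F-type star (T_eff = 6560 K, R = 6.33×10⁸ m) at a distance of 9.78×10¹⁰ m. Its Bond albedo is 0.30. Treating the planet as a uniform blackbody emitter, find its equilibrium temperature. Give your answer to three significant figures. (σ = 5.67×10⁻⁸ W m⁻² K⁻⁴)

T_eq ≈ 341 K

L = 4πR_⋆²σT_⋆⁴ = 4π(6.33×10⁸)² × 5.67×10⁻⁸ × (6560)⁴ = 5.29×10²⁶ W.
S = L/(4πd²) = 4400 W m⁻².
Energy balance: absorbed = emitted ⇒ πR²·S(1−A) = 4πR²·σT_eq⁴, so T_eq⁴ = S(1−A)/(4σ).
T_eq = [4400 × 0.70 / (4 × 5.67×10⁻⁸)]^(1/4) = (1.36×10¹⁰)^(1/4) = 341 K.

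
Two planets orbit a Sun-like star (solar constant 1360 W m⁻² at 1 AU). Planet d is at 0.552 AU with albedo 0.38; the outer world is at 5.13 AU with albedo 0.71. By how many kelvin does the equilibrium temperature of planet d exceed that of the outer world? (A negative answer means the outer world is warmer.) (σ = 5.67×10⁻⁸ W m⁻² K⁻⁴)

T_eq = [S₀(1−A)/(4σd²)]^(1/4), so T ∝ (1−A)^(1/4) / √d.
T₁ = [1360×0.62/(4×5.67×10⁻⁸×0.552²)]^(1/4) = 332.36 K.
T₂ = [1360×0.29/(4×5.67×10⁻⁸×5.13²)]^(1/4) = 90.16 K.

ΔT ≈ 242.2 K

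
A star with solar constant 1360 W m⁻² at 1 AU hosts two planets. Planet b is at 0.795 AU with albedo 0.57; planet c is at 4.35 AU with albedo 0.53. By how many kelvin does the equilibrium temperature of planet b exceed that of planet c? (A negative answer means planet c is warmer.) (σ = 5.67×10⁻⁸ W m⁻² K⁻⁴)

T_eq = [S₀(1−A)/(4σd²)]^(1/4), so T ∝ (1−A)^(1/4) / √d.
T₁ = [1360×0.43/(4×5.67×10⁻⁸×0.795²)]^(1/4) = 252.73 K.
T₂ = [1360×0.47/(4×5.67×10⁻⁸×4.35²)]^(1/4) = 110.47 K.

ΔT ≈ 142.3 K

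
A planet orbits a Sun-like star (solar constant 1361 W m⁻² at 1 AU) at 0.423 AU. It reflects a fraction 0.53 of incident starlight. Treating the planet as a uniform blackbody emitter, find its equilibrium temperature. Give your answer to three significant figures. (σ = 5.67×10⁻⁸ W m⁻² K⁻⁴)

T_eq ≈ 354 K

Flux at 0.423 AU: S = 1361/0.423² = 7610 W m⁻².
Energy balance: absorbed = emitted ⇒ πR²·S(1−A) = 4πR²·σT_eq⁴, so T_eq⁴ = S(1−A)/(4σ).
T_eq = [7610 × 0.47 / (4 × 5.67×10⁻⁸)]^(1/4) = (1.58×10¹⁰)^(1/4) = 354 K.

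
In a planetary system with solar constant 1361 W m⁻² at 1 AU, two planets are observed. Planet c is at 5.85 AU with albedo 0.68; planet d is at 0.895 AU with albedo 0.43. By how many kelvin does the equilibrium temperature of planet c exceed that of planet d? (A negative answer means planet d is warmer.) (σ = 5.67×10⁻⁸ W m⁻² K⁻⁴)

T_eq = [S₀(1−A)/(4σd²)]^(1/4), so T ∝ (1−A)^(1/4) / √d.
T₁ = [1361×0.32/(4×5.67×10⁻⁸×5.85²)]^(1/4) = 86.55 K.
T₂ = [1361×0.57/(4×5.67×10⁻⁸×0.895²)]^(1/4) = 255.63 K.

ΔT ≈ -169.1 K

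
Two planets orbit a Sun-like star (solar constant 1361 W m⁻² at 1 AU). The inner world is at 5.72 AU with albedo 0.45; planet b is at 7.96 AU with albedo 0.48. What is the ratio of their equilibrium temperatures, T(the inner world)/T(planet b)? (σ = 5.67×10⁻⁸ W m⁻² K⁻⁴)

T_eq = [S₀(1−A)/(4σd²)]^(1/4), so T ∝ (1−A)^(1/4) / √d.
T₁ = [1361×0.55/(4×5.67×10⁻⁸×5.72²)]^(1/4) = 100.22 K.
T₂ = [1361×0.52/(4×5.67×10⁻⁸×7.96²)]^(1/4) = 83.77 K.

T₁/T₂ ≈ 1.196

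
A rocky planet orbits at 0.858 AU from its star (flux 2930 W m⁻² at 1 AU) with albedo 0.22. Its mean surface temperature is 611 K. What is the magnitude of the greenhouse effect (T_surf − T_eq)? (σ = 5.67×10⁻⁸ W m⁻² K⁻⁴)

S = 2930/0.858² = 3980 W m⁻².
T_eq = [S(1−A)/(4σ)]^(1/4) = [3980×0.78/(4×5.67×10⁻⁸)]^(1/4) = 342.0 K.
ΔT = T_surf − T_eq = 611 − 342.0.

ΔT ≈ 269.0 K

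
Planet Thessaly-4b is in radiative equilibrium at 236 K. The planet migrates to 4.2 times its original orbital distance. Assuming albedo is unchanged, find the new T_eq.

T_eq ∝ L^(1/4) · d^(−1/2).
T′ = 236 / 4.2^(1/2) = 115 K.

T_eq ≈ 115 K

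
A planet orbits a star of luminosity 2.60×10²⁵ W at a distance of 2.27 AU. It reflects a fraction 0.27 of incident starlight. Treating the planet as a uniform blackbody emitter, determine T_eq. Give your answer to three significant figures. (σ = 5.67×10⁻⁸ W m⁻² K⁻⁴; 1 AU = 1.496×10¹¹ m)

T_eq ≈ 87.2 K

d = 2.27 AU = 3.40×10¹¹ m.
Flux: S = L/(4πd²) = 2.60×10²⁵/(4π×(3.40×10¹¹)²) = 17.9 W m⁻².
Energy balance: absorbed = emitted ⇒ πR²·S(1−A) = 4πR²·σT_eq⁴, so T_eq⁴ = S(1−A)/(4σ).
T_eq = [17.9 × 0.73 / (4 × 5.67×10⁻⁸)]^(1/4) = (5.77×10⁷)^(1/4) = 87.2 K.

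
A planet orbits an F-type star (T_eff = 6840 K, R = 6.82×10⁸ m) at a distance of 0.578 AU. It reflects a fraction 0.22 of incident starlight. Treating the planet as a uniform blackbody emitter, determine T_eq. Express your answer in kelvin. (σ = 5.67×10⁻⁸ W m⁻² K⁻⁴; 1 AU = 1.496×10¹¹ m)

T_eq ≈ 404 K

d = 0.578 AU = 8.65×10¹⁰ m.
L = 4πR_⋆²σT_⋆⁴ = 4π(6.82×10⁸)² × 5.67×10⁻⁸ × (6840)⁴ = 7.25×10²⁶ W.
S = L/(4πd²) = 7720 W m⁻².
Energy balance: absorbed = emitted ⇒ πR²·S(1−A) = 4πR²·σT_eq⁴, so T_eq⁴ = S(1−A)/(4σ).
T_eq = [7720 × 0.78 / (4 × 5.67×10⁻⁸)]^(1/4) = (2.66×10¹⁰)^(1/4) = 404 K.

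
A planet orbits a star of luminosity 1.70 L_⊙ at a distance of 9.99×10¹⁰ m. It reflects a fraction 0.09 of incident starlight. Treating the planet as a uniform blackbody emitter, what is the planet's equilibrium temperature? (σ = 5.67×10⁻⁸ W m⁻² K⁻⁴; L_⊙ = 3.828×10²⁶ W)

L = 1.70 × 3.828×10²⁶ = 6.51×10²⁶ W.
Flux: S = L/(4πd²) = 6.51×10²⁶/(4π×(9.99×10¹⁰)²) = 5190 W m⁻².
Energy balance: absorbed = emitted ⇒ πR²·S(1−A) = 4πR²·σT_eq⁴, so T_eq⁴ = S(1−A)/(4σ).
T_eq = [5190 × 0.91 / (4 × 5.67×10⁻⁸)]^(1/4) = (2.08×10¹⁰)^(1/4) = 380 K.

T_eq ≈ 380 K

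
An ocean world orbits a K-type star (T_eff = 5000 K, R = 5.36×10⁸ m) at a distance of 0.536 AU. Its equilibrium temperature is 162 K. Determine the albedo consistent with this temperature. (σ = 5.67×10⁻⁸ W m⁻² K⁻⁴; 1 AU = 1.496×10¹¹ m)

A ≈ 0.90

d = 0.536 AU = 8.02×10¹⁰ m.
L = 4πR_⋆²σT_⋆⁴ = 4π(5.36×10⁸)² × 5.67×10⁻⁸ × (5000)⁴ = 1.28×10²⁶ W.
S = L/(4πd²) = 1580 W m⁻².
From T_eq⁴ = S(1−A)/(4σ): 1−A = 4σT_eq⁴/S.
1−A = 4 × 5.67×10⁻⁸ × (162)⁴ / 1580 = 0.099.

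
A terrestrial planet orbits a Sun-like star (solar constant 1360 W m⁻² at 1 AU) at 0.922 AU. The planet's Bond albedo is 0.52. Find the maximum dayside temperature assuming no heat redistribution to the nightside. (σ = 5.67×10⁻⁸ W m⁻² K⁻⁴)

Flux at 0.922 AU: S = 1360/0.922² = 1600 W m⁻².
With no redistribution each surface element balances locally: S(1−A) = σT⁴.
T = [1600 × 0.48 / 5.67×10⁻⁸]^(1/4) = (1.35×10¹⁰)^(1/4) = 341 K.

T_ss ≈ 341 K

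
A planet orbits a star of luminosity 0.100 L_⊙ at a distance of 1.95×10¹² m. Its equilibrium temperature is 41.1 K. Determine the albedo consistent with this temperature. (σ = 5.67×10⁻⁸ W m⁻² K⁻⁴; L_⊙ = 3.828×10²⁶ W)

A ≈ 0.19

L = 0.100 × 3.828×10²⁶ = 3.83×10²⁵ W.
Flux: S = L/(4πd²) = 3.83×10²⁵/(4π×(1.95×10¹²)²) = 0.801 W m⁻².
From T_eq⁴ = S(1−A)/(4σ): 1−A = 4σT_eq⁴/S.
1−A = 4 × 5.67×10⁻⁸ × (41.1)⁴ / 0.801 = 0.808.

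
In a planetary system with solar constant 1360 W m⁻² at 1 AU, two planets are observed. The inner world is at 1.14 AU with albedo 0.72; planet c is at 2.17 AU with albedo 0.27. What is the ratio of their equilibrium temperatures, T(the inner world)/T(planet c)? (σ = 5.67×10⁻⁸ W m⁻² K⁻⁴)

T_eq = [S₀(1−A)/(4σd²)]^(1/4), so T ∝ (1−A)^(1/4) / √d.
T₁ = [1360×0.28/(4×5.67×10⁻⁸×1.14²)]^(1/4) = 189.59 K.
T₂ = [1360×0.73/(4×5.67×10⁻⁸×2.17²)]^(1/4) = 174.61 K.

T₁/T₂ ≈ 1.086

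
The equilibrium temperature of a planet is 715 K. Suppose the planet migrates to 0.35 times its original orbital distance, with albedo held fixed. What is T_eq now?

T_eq ≈ 1210 K

T_eq ∝ L^(1/4) · d^(−1/2).
T′ = 715 / 0.35^(1/2) = 1210 K.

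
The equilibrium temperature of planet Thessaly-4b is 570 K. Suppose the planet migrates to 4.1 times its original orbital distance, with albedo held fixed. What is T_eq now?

T_eq ∝ L^(1/4) · d^(−1/2).
T′ = 570 / 4.1^(1/2) = 282 K.

T_eq ≈ 282 K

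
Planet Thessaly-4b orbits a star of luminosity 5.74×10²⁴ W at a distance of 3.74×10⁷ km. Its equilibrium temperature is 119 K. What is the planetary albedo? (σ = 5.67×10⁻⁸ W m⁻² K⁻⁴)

d = 3.74×10⁷ km = 3.74×10¹⁰ m.
Flux: S = L/(4πd²) = 5.74×10²⁴/(4π×(3.74×10¹⁰)²) = 327 W m⁻².
From T_eq⁴ = S(1−A)/(4σ): 1−A = 4σT_eq⁴/S.
1−A = 4 × 5.67×10⁻⁸ × (119)⁴ / 327 = 0.139.

A ≈ 0.86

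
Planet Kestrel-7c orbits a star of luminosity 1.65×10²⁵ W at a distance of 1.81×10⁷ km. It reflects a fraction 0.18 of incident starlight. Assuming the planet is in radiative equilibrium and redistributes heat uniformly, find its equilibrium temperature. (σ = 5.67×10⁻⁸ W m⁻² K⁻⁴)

T_eq ≈ 347 K

d = 1.81×10⁷ km = 1.81×10¹⁰ m.
Flux: S = L/(4πd²) = 1.65×10²⁵/(4π×(1.81×10¹⁰)²) = 4010 W m⁻².
Energy balance: absorbed = emitted ⇒ πR²·S(1−A) = 4πR²·σT_eq⁴, so T_eq⁴ = S(1−A)/(4σ).
T_eq = [4010 × 0.82 / (4 × 5.67×10⁻⁸)]^(1/4) = (1.45×10¹⁰)^(1/4) = 347 K.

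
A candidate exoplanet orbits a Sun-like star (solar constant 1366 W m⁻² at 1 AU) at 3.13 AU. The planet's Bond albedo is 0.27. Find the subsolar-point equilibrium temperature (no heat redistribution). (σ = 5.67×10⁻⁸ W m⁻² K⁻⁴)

Flux at 3.13 AU: S = 1366/3.13² = 139 W m⁻².
At the subsolar point the surface absorbs S(1−A) and emits σT⁴ per unit area — no factor of 4, since only the local patch is in balance.
T = [139 × 0.73 / 5.67×10⁻⁸]^(1/4) = (1.80×10⁹)^(1/4) = 206 K.

T_ss ≈ 206 K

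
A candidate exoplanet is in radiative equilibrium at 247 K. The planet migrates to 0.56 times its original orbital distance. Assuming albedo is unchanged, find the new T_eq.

T_eq ∝ L^(1/4) · d^(−1/2).
T′ = 247 / 0.56^(1/2) = 330 K.

T_eq ≈ 330 K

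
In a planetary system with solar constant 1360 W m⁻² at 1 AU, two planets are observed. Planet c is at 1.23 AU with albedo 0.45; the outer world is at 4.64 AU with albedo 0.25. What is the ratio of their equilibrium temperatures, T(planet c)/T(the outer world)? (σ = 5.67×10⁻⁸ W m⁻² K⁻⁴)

T_eq = [S₀(1−A)/(4σd²)]^(1/4), so T ∝ (1−A)^(1/4) / √d.
T₁ = [1360×0.55/(4×5.67×10⁻⁸×1.23²)]^(1/4) = 216.08 K.
T₂ = [1360×0.75/(4×5.67×10⁻⁸×4.64²)]^(1/4) = 120.22 K.

T₁/T₂ ≈ 1.797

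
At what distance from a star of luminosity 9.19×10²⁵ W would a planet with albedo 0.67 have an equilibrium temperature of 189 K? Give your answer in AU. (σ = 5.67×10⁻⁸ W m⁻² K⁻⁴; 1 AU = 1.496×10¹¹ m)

From T_eq⁴ = L(1−A)/(16πσd²): d = √[L(1−A)/(16πσT_eq⁴)].
d = √[9.19×10²⁵ × 0.33 / (16π × 5.67×10⁻⁸ × (189)⁴)] = 9.13×10¹⁰ m = 0.610 AU.

d ≈ 0.610 AU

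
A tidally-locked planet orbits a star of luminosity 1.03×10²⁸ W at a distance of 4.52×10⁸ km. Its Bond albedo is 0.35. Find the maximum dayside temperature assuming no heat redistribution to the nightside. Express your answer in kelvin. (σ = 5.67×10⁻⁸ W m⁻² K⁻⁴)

d = 4.52×10⁸ km = 4.52×10¹¹ m.
Flux: S = L/(4πd²) = 1.03×10²⁸/(4π×(4.52×10¹¹)²) = 4010 W m⁻².
With no redistribution each surface element balances locally: S(1−A) = σT⁴.
T = [4010 × 0.65 / 5.67×10⁻⁸]^(1/4) = (4.60×10¹⁰)^(1/4) = 463 K.

T_ss ≈ 463 K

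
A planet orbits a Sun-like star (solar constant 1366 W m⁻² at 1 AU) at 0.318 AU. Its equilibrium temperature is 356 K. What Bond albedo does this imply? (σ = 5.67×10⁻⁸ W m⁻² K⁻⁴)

Flux at 0.318 AU: S = 1366/0.318² = 1.35×10⁴ W m⁻².
From T_eq⁴ = S(1−A)/(4σ): 1−A = 4σT_eq⁴/S.
1−A = 4 × 5.67×10⁻⁸ × (356)⁴ / 1.35×10⁴ = 0.270.

A ≈ 0.73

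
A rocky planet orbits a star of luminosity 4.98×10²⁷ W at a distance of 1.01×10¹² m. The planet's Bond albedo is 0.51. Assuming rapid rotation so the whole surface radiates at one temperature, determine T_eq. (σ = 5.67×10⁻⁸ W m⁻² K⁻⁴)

Flux: S = L/(4πd²) = 4.98×10²⁷/(4π×(1.01×10¹²)²) = 388 W m⁻².
Energy balance: absorbed = emitted ⇒ πR²·S(1−A) = 4πR²·σT_eq⁴, so T_eq⁴ = S(1−A)/(4σ).
T_eq = [388 × 0.49 / (4 × 5.67×10⁻⁸)]^(1/4) = (8.39×10⁸)^(1/4) = 170 K.

T_eq ≈ 170 K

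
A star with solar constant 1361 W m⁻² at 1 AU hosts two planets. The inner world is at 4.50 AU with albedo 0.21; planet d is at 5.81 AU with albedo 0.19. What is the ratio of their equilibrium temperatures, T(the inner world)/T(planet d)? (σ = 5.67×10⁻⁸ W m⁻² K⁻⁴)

T_eq = [S₀(1−A)/(4σd²)]^(1/4), so T ∝ (1−A)^(1/4) / √d.
T₁ = [1361×0.79/(4×5.67×10⁻⁸×4.50²)]^(1/4) = 123.70 K.
T₂ = [1361×0.81/(4×5.67×10⁻⁸×5.81²)]^(1/4) = 109.54 K.

T₁/T₂ ≈ 1.129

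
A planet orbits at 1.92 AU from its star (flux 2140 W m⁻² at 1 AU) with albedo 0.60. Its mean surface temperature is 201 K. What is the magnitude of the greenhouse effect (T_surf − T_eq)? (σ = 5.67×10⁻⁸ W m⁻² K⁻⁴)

S = 2140/1.92² = 580.5 W m⁻².
T_eq = [S(1−A)/(4σ)]^(1/4) = [580.5×0.40/(4×5.67×10⁻⁸)]^(1/4) = 178.9 K.
ΔT = T_surf − T_eq = 201 − 178.9.

ΔT ≈ 22.1 K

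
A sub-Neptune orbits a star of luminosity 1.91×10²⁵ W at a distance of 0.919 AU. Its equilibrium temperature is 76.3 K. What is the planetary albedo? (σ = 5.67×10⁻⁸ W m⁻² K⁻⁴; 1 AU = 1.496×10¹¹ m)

d = 0.919 AU = 1.37×10¹¹ m.
Flux: S = L/(4πd²) = 1.91×10²⁵/(4π×(1.37×10¹¹)²) = 80.4 W m⁻².
From T_eq⁴ = S(1−A)/(4σ): 1−A = 4σT_eq⁴/S.
1−A = 4 × 5.67×10⁻⁸ × (76.3)⁴ / 80.4 = 0.096.

A ≈ 0.90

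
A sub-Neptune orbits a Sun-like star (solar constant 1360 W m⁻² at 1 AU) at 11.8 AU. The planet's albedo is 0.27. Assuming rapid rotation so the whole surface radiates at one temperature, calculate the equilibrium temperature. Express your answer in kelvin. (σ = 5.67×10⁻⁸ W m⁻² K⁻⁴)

Flux at 11.8 AU: S = 1360/11.8² = 9.77 W m⁻².
Energy balance: absorbed = emitted ⇒ πR²·S(1−A) = 4πR²·σT_eq⁴, so T_eq⁴ = S(1−A)/(4σ).
T_eq = [9.77 × 0.73 / (4 × 5.67×10⁻⁸)]^(1/4) = (3.14×10⁷)^(1/4) = 74.9 K.

T_eq ≈ 74.9 K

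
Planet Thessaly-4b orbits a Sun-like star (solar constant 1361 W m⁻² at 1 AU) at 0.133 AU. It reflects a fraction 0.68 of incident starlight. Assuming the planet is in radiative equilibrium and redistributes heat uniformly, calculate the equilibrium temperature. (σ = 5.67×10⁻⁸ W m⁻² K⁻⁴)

Flux at 0.133 AU: S = 1361/0.133² = 7.69×10⁴ W m⁻².
Energy balance: absorbed = emitted ⇒ πR²·S(1−A) = 4πR²·σT_eq⁴, so T_eq⁴ = S(1−A)/(4σ).
T_eq = [7.69×10⁴ × 0.32 / (4 × 5.67×10⁻⁸)]^(1/4) = (1.09×10¹¹)^(1/4) = 574 K.

T_eq ≈ 574 K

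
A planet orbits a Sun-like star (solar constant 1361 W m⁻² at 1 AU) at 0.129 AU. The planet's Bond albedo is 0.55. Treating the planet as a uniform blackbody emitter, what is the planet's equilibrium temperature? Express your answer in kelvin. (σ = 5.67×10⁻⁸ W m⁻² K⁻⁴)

T_eq ≈ 635 K

Flux at 0.129 AU: S = 1361/0.129² = 8.18×10⁴ W m⁻².
Energy balance: absorbed = emitted ⇒ πR²·S(1−A) = 4πR²·σT_eq⁴, so T_eq⁴ = S(1−A)/(4σ).
T_eq = [8.18×10⁴ × 0.45 / (4 × 5.67×10⁻⁸)]^(1/4) = (1.62×10¹¹)^(1/4) = 635 K.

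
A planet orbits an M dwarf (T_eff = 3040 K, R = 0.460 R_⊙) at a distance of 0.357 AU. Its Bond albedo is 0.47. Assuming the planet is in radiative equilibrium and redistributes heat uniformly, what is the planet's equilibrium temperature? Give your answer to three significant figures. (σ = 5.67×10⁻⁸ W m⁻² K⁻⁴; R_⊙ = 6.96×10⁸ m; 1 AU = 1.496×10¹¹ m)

T_eq ≈ 142 K

R_⋆ = 0.460 × 6.96×10⁸ = 3.20×10⁸ m.
d = 0.357 AU = 5.34×10¹⁰ m.
L = 4πR_⋆²σT_⋆⁴ = 4π(3.20×10⁸)² × 5.67×10⁻⁸ × (3040)⁴ = 6.24×10²⁴ W.
S = L/(4πd²) = 174 W m⁻².
Energy balance: absorbed = emitted ⇒ πR²·S(1−A) = 4πR²·σT_eq⁴, so T_eq⁴ = S(1−A)/(4σ).
T_eq = [174 × 0.53 / (4 × 5.67×10⁻⁸)]^(1/4) = (4.07×10⁸)^(1/4) = 142 K.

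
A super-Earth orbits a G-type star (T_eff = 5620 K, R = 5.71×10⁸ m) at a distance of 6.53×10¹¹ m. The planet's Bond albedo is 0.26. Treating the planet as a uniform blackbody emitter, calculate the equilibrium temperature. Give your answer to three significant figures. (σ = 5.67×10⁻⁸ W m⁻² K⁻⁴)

L = 4πR_⋆²σT_⋆⁴ = 4π(5.71×10⁸)² × 5.67×10⁻⁸ × (5620)⁴ = 2.32×10²⁶ W.
S = L/(4πd²) = 43.2 W m⁻².
Energy balance: absorbed = emitted ⇒ πR²·S(1−A) = 4πR²·σT_eq⁴, so T_eq⁴ = S(1−A)/(4σ).
T_eq = [43.2 × 0.74 / (4 × 5.67×10⁻⁸)]^(1/4) = (1.41×10⁸)^(1/4) = 109 K.

T_eq ≈ 109 K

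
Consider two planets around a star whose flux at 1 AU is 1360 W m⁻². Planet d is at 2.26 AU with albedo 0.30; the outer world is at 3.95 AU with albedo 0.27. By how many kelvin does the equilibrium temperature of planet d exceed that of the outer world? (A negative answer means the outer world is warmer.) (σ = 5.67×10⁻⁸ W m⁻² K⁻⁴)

ΔT ≈ 39.9 K

T_eq = [S₀(1−A)/(4σd²)]^(1/4), so T ∝ (1−A)^(1/4) / √d.
T₁ = [1360×0.70/(4×5.67×10⁻⁸×2.26²)]^(1/4) = 169.31 K.
T₂ = [1360×0.73/(4×5.67×10⁻⁸×3.95²)]^(1/4) = 129.42 K.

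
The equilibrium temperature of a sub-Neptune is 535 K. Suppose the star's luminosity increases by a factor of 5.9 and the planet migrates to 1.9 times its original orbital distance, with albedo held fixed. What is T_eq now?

T_eq ∝ L^(1/4) · d^(−1/2).
T′ = 535 × 5.9^(1/4) / 1.9^(1/2) = 605 K.

T_eq ≈ 605 K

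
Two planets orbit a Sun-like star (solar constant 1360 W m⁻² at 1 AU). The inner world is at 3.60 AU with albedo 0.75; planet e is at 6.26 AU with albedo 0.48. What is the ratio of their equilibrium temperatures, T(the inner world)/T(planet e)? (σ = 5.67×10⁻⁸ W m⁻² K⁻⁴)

T_eq = [S₀(1−A)/(4σd²)]^(1/4), so T ∝ (1−A)^(1/4) / √d.
T₁ = [1360×0.25/(4×5.67×10⁻⁸×3.60²)]^(1/4) = 103.71 K.
T₂ = [1360×0.52/(4×5.67×10⁻⁸×6.26²)]^(1/4) = 94.45 K.

T₁/T₂ ≈ 1.098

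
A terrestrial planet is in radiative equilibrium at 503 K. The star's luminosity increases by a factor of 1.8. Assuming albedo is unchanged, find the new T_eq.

T_eq ≈ 583 K

T_eq ∝ L^(1/4) · d^(−1/2).
T′ = 503 × 1.8^(1/4) = 583 K.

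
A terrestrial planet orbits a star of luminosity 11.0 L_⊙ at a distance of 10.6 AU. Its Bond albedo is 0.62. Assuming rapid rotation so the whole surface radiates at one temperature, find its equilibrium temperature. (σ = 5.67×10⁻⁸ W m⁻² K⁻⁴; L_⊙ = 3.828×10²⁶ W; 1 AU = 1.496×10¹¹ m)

d = 10.6 AU = 1.59×10¹² m.
L = 11.0 × 3.828×10²⁶ = 4.21×10²⁷ W.
Flux: S = L/(4πd²) = 4.21×10²⁷/(4π×(1.59×10¹²)²) = 133 W m⁻².
Energy balance: absorbed = emitted ⇒ πR²·S(1−A) = 4πR²·σT_eq⁴, so T_eq⁴ = S(1−A)/(4σ).
T_eq = [133 × 0.38 / (4 × 5.67×10⁻⁸)]^(1/4) = (2.23×10⁸)^(1/4) = 122 K.

T_eq ≈ 122 K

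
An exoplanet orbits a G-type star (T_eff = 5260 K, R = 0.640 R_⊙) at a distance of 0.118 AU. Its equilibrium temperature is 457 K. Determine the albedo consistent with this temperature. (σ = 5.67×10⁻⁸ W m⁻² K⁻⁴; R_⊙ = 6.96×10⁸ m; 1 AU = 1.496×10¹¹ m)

A ≈ 0.64

R_⋆ = 0.640 × 6.96×10⁸ = 4.45×10⁸ m.
d = 0.118 AU = 1.77×10¹⁰ m.
L = 4πR_⋆²σT_⋆⁴ = 4π(4.45×10⁸)² × 5.67×10⁻⁸ × (5260)⁴ = 1.08×10²⁶ W.
S = L/(4πd²) = 2.76×10⁴ W m⁻².
From T_eq⁴ = S(1−A)/(4σ): 1−A = 4σT_eq⁴/S.
1−A = 4 × 5.67×10⁻⁸ × (457)⁴ / 2.76×10⁴ = 0.358.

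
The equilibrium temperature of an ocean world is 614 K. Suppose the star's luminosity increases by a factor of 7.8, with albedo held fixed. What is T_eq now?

T_eq ∝ L^(1/4) · d^(−1/2).
T′ = 614 × 7.8^(1/4) = 1030 K.

T_eq ≈ 1030 K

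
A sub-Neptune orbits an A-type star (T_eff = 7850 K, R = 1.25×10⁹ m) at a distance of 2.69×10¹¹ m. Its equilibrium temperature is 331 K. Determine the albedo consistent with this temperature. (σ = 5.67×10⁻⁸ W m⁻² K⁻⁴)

L = 4πR_⋆²σT_⋆⁴ = 4π(1.25×10⁹)² × 5.67×10⁻⁸ × (7850)⁴ = 4.23×10²⁷ W.
S = L/(4πd²) = 4650 W m⁻².
From T_eq⁴ = S(1−A)/(4σ): 1−A = 4σT_eq⁴/S.
1−A = 4 × 5.67×10⁻⁸ × (331)⁴ / 4650 = 0.586.

A ≈ 0.41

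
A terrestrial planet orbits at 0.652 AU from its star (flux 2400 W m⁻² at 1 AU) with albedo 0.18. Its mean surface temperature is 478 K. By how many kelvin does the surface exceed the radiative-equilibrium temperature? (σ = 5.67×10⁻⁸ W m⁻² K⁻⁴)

ΔT ≈ 100.0 K

S = 2400/0.652² = 5646 W m⁻².
T_eq = [S(1−A)/(4σ)]^(1/4) = [5646×0.82/(4×5.67×10⁻⁸)]^(1/4) = 378.0 K.
ΔT = T_surf − T_eq = 478 − 378.0.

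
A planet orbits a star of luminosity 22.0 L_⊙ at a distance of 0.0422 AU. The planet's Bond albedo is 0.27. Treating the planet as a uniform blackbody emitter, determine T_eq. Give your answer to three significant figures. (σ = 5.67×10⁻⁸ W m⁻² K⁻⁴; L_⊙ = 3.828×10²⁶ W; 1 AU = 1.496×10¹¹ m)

T_eq ≈ 2710 K

d = 0.0422 AU = 6.31×10⁹ m.
L = 22.0 × 3.828×10²⁶ = 8.42×10²⁷ W.
Flux: S = L/(4πd²) = 8.42×10²⁷/(4π×(6.31×10⁹)²) = 1.68×10⁷ W m⁻².
Energy balance: absorbed = emitted ⇒ πR²·S(1−A) = 4πR²·σT_eq⁴, so T_eq⁴ = S(1−A)/(4σ).
T_eq = [1.68×10⁷ × 0.73 / (4 × 5.67×10⁻⁸)]^(1/4) = (5.41×10¹³)^(1/4) = 2710 K.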